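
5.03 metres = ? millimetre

(no prefix) = 10⁰, milli = 10⁻³; factor is 10³.
5.03 × 10³ = 5030

5030 millimetres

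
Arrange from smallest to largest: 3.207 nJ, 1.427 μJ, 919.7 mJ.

3.207 nJ = 0.000000003207 J
1.427 μJ = 0.000001427 J
919.7 mJ = 0.9197 J

3.207 nJ < 1.427 μJ < 919.7 mJ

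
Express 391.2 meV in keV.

milli = 10^-3, kilo = 10^3; factor is 10^-6.
391.2 × 10^-6 = 0.0003912

0.0003912 keV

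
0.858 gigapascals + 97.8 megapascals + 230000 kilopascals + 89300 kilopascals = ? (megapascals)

In megapascals:
  0.858 gigapascals = 0.858 × 10^3 megapascals = 858
  97.8 megapascals → 97.8
  230000 kilopascals = 230000 × 10^-3 megapascals = 230
  89300 kilopascals = 89300 × 10^-3 megapascals = 89.3
Sum: 858 + 97.8 + 230 + 89.3 = 1275.1

1275.1 megapascals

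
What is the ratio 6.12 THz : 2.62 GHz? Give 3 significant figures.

(6.12e12) / (2.62e9) = 2.336e3

2340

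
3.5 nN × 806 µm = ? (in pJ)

2.821 pJ

3.5 × 10^-9 × 806 × 10^-6 = 2821 × 10^-15 J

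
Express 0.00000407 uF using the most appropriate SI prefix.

4.07 pF

= 4.07e-12 F; 1e-12 is pico.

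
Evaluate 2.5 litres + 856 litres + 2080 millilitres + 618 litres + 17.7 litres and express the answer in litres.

In litres:
  2.5 litres → 2.5
  856 litres → 856
  2080 millilitres = 2080e-3 litres = 2.08
  618 litres → 618
  17.7 litres → 17.7
Sum: 2.5 + 856 + 2.08 + 618 + 17.7 = 1496.28

1496.28 litres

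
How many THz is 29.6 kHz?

kilo = 10³, tera = 10¹²; factor is 10⁻⁹.
29.6 × 10⁻⁹ = 0.0000000296

0.0000000296 THz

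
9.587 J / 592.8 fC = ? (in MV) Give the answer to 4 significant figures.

(9.587) / (592.8 × 10⁻¹⁵) = 0.0161724 × 10¹⁵ V

16170000 MV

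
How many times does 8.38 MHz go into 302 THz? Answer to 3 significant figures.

(302 × 10¹²) / (8.38 × 10⁶) = 36.04 × 10⁶

36000000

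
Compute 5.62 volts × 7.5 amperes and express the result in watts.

5.62 × 7.5 = 42.15 W

42.15 watts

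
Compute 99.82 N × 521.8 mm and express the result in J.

52.086076 J

99.82 × 521.8 × 10^-3 = 52086.076 × 10^-3 J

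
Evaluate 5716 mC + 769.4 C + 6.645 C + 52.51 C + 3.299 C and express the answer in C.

837.57 C

In C:
  5716 mC = 5716e-3 C = 5.716
  769.4 C → 769.4
  6.645 C → 6.645
  52.51 C → 52.51
  3.299 C → 3.299
Sum: 5.716 + 769.4 + 6.645 + 52.51 + 3.299 = 837.57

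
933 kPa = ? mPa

933000000 mPa

kilo = 1e3, milli = 1e-3; factor is 1e6.
933 × 1e6 = 933000000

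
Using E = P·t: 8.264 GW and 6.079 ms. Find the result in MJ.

50.236856 MJ

8.264 × 10^9 × 6.079 × 10^-3 = 50.236856 × 10^6 J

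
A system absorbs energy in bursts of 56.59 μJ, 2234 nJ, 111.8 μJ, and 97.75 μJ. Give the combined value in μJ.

268.374 μJ

In μJ:
  56.59 μJ → 56.59
  2234 nJ = 2234 × 10^-3 μJ = 2.234
  111.8 μJ → 111.8
  97.75 μJ → 97.75
Sum: 56.59 + 2.234 + 111.8 + 97.75 = 268.374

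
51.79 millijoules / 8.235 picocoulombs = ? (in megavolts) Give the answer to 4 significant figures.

(51.79 × 10⁻³) / (8.235 × 10⁻¹²) = 6.28901 × 10⁹ V

6289 megavolts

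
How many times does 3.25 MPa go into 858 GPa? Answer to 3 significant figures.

(858e9) / (3.25e6) = 264e3

264000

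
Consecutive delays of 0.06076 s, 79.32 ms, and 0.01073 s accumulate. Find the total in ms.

150.81 ms

In ms:
  0.06076 s = 0.06076 × 10³ ms = 60.76
  79.32 ms → 79.32
  0.01073 s = 0.01073 × 10³ ms = 10.73
Sum: 60.76 + 79.32 + 10.73 = 150.81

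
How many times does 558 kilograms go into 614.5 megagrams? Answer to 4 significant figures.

1101

(614.5 × 10^6) / (558 × 10^3) = 1.1013 × 10^3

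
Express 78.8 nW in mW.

nano = 10^-9, milli = 10^-3; factor is 10^-6.
78.8 × 10^-6 = 0.0000788

0.0000788 mW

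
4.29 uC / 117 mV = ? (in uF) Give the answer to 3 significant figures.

36.7 uF

(4.29 × 10⁻⁶) / (117 × 10⁻³) = 0.036667 × 10⁻³ F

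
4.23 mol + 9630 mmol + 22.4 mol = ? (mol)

36.26 mol

In mol:
  4.23 mol → 4.23
  9630 mmol = 9630 × 10^-3 mol = 9.63
  22.4 mol → 22.4
Sum: 4.23 + 9.63 + 22.4 = 36.26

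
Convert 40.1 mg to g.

0.0401 g

milli = 1e-3, (no prefix) = 1e0; factor is 1e-3.
40.1 × 1e-3 = 0.0401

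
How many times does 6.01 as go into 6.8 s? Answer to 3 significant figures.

1130000000000000000

(6.8) / (6.01 × 10⁻¹⁸) = 1.131 × 10¹⁸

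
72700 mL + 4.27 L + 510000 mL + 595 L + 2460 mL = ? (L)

In L:
  72700 mL = 72700 × 10⁻³ L = 72.7
  4.27 L → 4.27
  510000 mL = 510000 × 10⁻³ L = 510
  595 L → 595
  2460 mL = 2460 × 10⁻³ L = 2.46
Sum: 72.7 + 4.27 + 510 + 595 + 2.46 = 1184.43

1184.43 L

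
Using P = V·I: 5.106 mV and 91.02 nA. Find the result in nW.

5.106 × 10⁻³ × 91.02 × 10⁻⁹ = 464.74812 × 10⁻¹² W

0.46474812 nW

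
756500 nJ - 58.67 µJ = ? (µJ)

697.83 µJ

In µJ:
  756500 nJ = 756500e-3 µJ = 756.5
  58.67 µJ → 58.67
Difference: 756.5 - 58.67 = 697.83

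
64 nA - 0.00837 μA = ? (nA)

55.63 nA

In nA:
  64 nA → 64
  0.00837 μA = 0.00837 × 10³ nA = 8.37
Difference: 64 - 8.37 = 55.63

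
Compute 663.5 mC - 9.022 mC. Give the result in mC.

654.478 mC

In mC:
  663.5 mC → 663.5
  9.022 mC → 9.022
Difference: 663.5 - 9.022 = 654.478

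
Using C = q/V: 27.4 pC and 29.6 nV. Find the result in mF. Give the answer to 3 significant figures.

(27.4e-12) / (29.6e-9) = 0.92568e-3 F

0.926 mF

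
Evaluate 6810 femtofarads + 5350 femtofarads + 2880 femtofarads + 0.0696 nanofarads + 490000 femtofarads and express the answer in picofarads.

574.64 picofarads

In picofarads:
  6810 femtofarads = 6810 × 10⁻³ picofarads = 6.81
  5350 femtofarads = 5350 × 10⁻³ picofarads = 5.35
  2880 femtofarads = 2880 × 10⁻³ picofarads = 2.88
  0.0696 nanofarads = 0.0696 × 10³ picofarads = 69.6
  490000 femtofarads = 490000 × 10⁻³ picofarads = 490
Sum: 6.81 + 5.35 + 2.88 + 69.6 + 490 = 574.64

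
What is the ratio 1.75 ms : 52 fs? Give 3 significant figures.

33700000000

(1.75 × 10⁻³) / (52 × 10⁻¹⁵) = 0.03365 × 10¹²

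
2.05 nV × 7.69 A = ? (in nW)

2.05e-9 × 7.69 = 15.7645e-9 W

15.7645 nW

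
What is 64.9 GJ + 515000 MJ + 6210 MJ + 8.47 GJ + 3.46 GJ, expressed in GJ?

598.04 GJ

In GJ:
  64.9 GJ → 64.9
  515000 MJ = 515000 × 10^-3 GJ = 515
  6210 MJ = 6210 × 10^-3 GJ = 6.21
  8.47 GJ → 8.47
  3.46 GJ → 3.46
Sum: 64.9 + 515 + 6.21 + 8.47 + 3.46 = 598.04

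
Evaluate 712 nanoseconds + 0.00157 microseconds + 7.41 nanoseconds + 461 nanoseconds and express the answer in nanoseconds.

In nanoseconds:
  712 nanoseconds → 712
  0.00157 microseconds = 0.00157 × 10³ nanoseconds = 1.57
  7.41 nanoseconds → 7.41
  461 nanoseconds → 461
Sum: 712 + 1.57 + 7.41 + 461 = 1181.98

1181.98 nanoseconds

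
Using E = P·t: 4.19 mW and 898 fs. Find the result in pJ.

4.19e-3 × 898e-15 = 3762.62e-18 J

0.00376262 pJ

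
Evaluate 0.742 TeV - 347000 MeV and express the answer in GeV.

395 GeV

In GeV:
  0.742 TeV = 0.742 × 10^3 GeV = 742
  347000 MeV = 347000 × 10^-3 GeV = 347
Difference: 742 - 347 = 395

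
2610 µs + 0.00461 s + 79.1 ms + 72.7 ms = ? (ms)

159.02 ms

In ms:
  2610 µs = 2610 × 10^-3 ms = 2.61
  0.00461 s = 0.00461 × 10^3 ms = 4.61
  79.1 ms → 79.1
  72.7 ms → 72.7
Sum: 2.61 + 4.61 + 79.1 + 72.7 = 159.02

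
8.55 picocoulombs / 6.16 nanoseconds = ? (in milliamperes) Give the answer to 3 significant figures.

(8.55e-12) / (6.16e-9) = 1.388e-3 A

1.39 milliamperes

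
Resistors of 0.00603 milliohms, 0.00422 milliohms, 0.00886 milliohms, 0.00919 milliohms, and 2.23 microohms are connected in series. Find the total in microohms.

30.53 microohms

In microohms:
  0.00603 milliohms = 0.00603 × 10^3 microohms = 6.03
  0.00422 milliohms = 0.00422 × 10^3 microohms = 4.22
  0.00886 milliohms = 0.00886 × 10^3 microohms = 8.86
  0.00919 milliohms = 0.00919 × 10^3 microohms = 9.19
  2.23 microohms → 2.23
Sum: 6.03 + 4.22 + 8.86 + 9.19 + 2.23 = 30.53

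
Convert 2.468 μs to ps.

2468000 ps

micro = 10⁻⁶, pico = 10⁻¹²; factor is 10⁶.
2.468 × 10⁶ = 2468000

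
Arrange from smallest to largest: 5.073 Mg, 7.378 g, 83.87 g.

5.073 Mg = 5073000 g
7.378 g = 7.378 g
83.87 g = 83.87 g

7.378 g < 83.87 g < 5.073 Mg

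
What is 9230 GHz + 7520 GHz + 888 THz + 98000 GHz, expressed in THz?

In THz:
  9230 GHz = 9230 × 10⁻³ THz = 9.23
  7520 GHz = 7520 × 10⁻³ THz = 7.52
  888 THz → 888
  98000 GHz = 98000 × 10⁻³ THz = 98
Sum: 9.23 + 7.52 + 888 + 98 = 1002.75

1002.75 THz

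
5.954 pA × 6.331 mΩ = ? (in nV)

5.954 × 10⁻¹² × 6.331 × 10⁻³ = 37.694774 × 10⁻¹⁵ V

0.000037694774 nV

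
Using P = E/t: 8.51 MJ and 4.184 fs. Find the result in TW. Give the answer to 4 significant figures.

2034000000 TW

(8.51 × 10⁶) / (4.184 × 10⁻¹⁵) = 2.03394 × 10²¹ W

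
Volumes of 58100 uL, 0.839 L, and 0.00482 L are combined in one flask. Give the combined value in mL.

In mL:
  58100 uL = 58100 × 10⁻³ mL = 58.1
  0.839 L = 0.839 × 10³ mL = 839
  0.00482 L = 0.00482 × 10³ mL = 4.82
Sum: 58.1 + 839 + 4.82 = 901.92

901.92 mL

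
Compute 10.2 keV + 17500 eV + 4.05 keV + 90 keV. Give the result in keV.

121.75 keV

In keV:
  10.2 keV → 10.2
  17500 eV = 17500 × 10^-3 keV = 17.5
  4.05 keV → 4.05
  90 keV → 90
Sum: 10.2 + 17.5 + 4.05 + 90 = 121.75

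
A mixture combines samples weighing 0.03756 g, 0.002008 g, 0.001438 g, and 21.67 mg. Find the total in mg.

In mg:
  0.03756 g = 0.03756 × 10³ mg = 37.56
  0.002008 g = 0.002008 × 10³ mg = 2.008
  0.001438 g = 0.001438 × 10³ mg = 1.438
  21.67 mg → 21.67
Sum: 37.56 + 2.008 + 1.438 + 21.67 = 62.676

62.676 mg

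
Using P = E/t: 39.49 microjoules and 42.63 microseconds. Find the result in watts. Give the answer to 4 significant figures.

(39.49 × 10⁻⁶) / (42.63 × 10⁻⁶) = 0.926343 W

0.9263 watts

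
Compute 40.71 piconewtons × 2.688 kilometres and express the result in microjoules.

0.10942848 microjoules

40.71 × 10⁻¹² × 2.688 × 10³ = 109.42848 × 10⁻⁹ J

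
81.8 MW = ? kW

81800 kW

mega = 10⁶, kilo = 10³; factor is 10³.
81.8 × 10³ = 81800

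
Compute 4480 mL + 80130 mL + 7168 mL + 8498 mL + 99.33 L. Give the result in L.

199.606 L

In L:
  4480 mL = 4480 × 10^-3 L = 4.48
  80130 mL = 80130 × 10^-3 L = 80.13
  7168 mL = 7168 × 10^-3 L = 7.168
  8498 mL = 8498 × 10^-3 L = 8.498
  99.33 L → 99.33
Sum: 4.48 + 80.13 + 7.168 + 8.498 + 99.33 = 199.606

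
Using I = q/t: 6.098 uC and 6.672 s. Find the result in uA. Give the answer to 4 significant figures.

(6.098e-6) / (6.672) = 0.913969e-6 A

0.9140 uA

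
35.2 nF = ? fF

nano = 1e-9, femto = 1e-15; factor is 1e6.
35.2 × 1e6 = 35200000

35200000 fF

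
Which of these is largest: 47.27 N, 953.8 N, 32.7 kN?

47.27 N = 47.27 N
953.8 N = 953.8 N
32.7 kN = 32700 N

32.7 kN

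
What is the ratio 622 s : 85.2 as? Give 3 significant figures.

(622) / (85.2e-18) = 7.3e18

7300000000000000000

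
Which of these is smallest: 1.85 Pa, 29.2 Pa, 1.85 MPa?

1.85 Pa = 1.85 Pa
29.2 Pa = 29.2 Pa
1.85 MPa = 1850000 Pa

1.85 Pa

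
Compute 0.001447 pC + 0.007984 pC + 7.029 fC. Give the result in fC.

16.46 fC

In fC:
  0.001447 pC = 0.001447e3 fC = 1.447
  0.007984 pC = 0.007984e3 fC = 7.984
  7.029 fC → 7.029
Sum: 1.447 + 7.984 + 7.029 = 16.46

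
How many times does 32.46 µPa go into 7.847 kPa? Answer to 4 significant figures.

(7.847 × 10³) / (32.46 × 10⁻⁶) = 0.24174 × 10⁹

241700000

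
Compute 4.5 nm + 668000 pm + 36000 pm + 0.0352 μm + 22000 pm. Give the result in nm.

In nm:
  4.5 nm → 4.5
  668000 pm = 668000 × 10^-3 nm = 668
  36000 pm = 36000 × 10^-3 nm = 36
  0.0352 μm = 0.0352 × 10^3 nm = 35.2
  22000 pm = 22000 × 10^-3 nm = 22
Sum: 4.5 + 668 + 36 + 35.2 + 22 = 765.7

765.7 nm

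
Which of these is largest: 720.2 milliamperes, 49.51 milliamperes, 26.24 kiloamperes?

720.2 milliamperes = 0.7202 amperes
49.51 milliamperes = 0.04951 amperes
26.24 kiloamperes = 26240 amperes

26.24 kiloamperes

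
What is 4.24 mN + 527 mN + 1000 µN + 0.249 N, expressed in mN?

781.24 mN

In mN:
  4.24 mN → 4.24
  527 mN → 527
  1000 µN = 1000 × 10^-3 mN = 1
  0.249 N = 0.249 × 10^3 mN = 249
Sum: 4.24 + 527 + 1 + 249 = 781.24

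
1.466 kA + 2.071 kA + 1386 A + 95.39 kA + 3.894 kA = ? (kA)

104.207 kA

In kA:
  1.466 kA → 1.466
  2.071 kA → 2.071
  1386 A = 1386 × 10⁻³ kA = 1.386
  95.39 kA → 95.39
  3.894 kA → 3.894
Sum: 1.466 + 2.071 + 1.386 + 95.39 + 3.894 = 104.207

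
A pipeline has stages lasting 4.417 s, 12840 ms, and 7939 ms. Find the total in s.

In s:
  4.417 s → 4.417
  12840 ms = 12840 × 10⁻³ s = 12.84
  7939 ms = 7939 × 10⁻³ s = 7.939
Sum: 4.417 + 12.84 + 7.939 = 25.196

25.196 s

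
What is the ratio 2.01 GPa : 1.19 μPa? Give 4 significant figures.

1689000000000000

(2.01 × 10⁹) / (1.19 × 10⁻⁶) = 1.6891 × 10¹⁵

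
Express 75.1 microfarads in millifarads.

0.0751 millifarads

micro = 10^-6, milli = 10^-3; factor is 10^-3.
75.1 × 10^-3 = 0.0751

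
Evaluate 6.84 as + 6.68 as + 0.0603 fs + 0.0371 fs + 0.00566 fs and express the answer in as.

116.58 as

In as:
  6.84 as → 6.84
  6.68 as → 6.68
  0.0603 fs = 0.0603 × 10³ as = 60.3
  0.0371 fs = 0.0371 × 10³ as = 37.1
  0.00566 fs = 0.00566 × 10³ as = 5.66
Sum: 6.84 + 6.68 + 60.3 + 37.1 + 5.66 = 116.58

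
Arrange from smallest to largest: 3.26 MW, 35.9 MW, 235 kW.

3.26 MW = 3260000 W
35.9 MW = 35900000 W
235 kW = 235000 W

235 kW < 3.26 MW < 35.9 MW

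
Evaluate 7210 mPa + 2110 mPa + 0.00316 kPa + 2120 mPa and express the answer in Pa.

14.6 Pa

In Pa:
  7210 mPa = 7210e-3 Pa = 7.21
  2110 mPa = 2110e-3 Pa = 2.11
  0.00316 kPa = 0.00316e3 Pa = 3.16
  2120 mPa = 2120e-3 Pa = 2.12
Sum: 7.21 + 2.11 + 3.16 + 2.12 = 14.6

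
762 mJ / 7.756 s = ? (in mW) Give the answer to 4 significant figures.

(762 × 10⁻³) / (7.756) = 98.2465 × 10⁻³ W

98.25 mW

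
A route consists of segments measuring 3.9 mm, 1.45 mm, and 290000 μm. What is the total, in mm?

In mm:
  3.9 mm → 3.9
  1.45 mm → 1.45
  290000 μm = 290000e-3 mm = 290
Sum: 3.9 + 1.45 + 290 = 295.35

295.35 mm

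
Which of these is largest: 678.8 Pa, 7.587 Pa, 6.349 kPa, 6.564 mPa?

6.349 kPa

678.8 Pa = 678.8 Pa
7.587 Pa = 7.587 Pa
6.349 kPa = 6349 Pa
6.564 mPa = 0.006564 Pa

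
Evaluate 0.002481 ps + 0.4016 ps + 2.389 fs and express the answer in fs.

406.47 fs

In fs:
  0.002481 ps = 0.002481 × 10³ fs = 2.481
  0.4016 ps = 0.4016 × 10³ fs = 401.6
  2.389 fs → 2.389
Sum: 2.481 + 401.6 + 2.389 = 406.47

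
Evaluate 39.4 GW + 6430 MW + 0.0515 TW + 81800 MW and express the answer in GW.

In GW:
  39.4 GW → 39.4
  6430 MW = 6430 × 10^-3 GW = 6.43
  0.0515 TW = 0.0515 × 10^3 GW = 51.5
  81800 MW = 81800 × 10^-3 GW = 81.8
Sum: 39.4 + 6.43 + 51.5 + 81.8 = 179.13

179.13 GW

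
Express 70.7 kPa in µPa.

70700000000 µPa

kilo = 10^3, micro = 10^-6; factor is 10^9.
70.7 × 10^9 = 70700000000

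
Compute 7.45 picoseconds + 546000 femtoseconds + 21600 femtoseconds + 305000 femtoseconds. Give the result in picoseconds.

880.05 picoseconds

In picoseconds:
  7.45 picoseconds → 7.45
  546000 femtoseconds = 546000 × 10⁻³ picoseconds = 546
  21600 femtoseconds = 21600 × 10⁻³ picoseconds = 21.6
  305000 femtoseconds = 305000 × 10⁻³ picoseconds = 305
Sum: 7.45 + 546 + 21.6 + 305 = 880.05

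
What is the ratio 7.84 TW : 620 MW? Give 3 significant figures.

12600

(7.84 × 10^12) / (620 × 10^6) = 0.01265 × 10^6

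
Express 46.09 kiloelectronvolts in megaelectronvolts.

kilo = 10^3, mega = 10^6; factor is 10^-3.
46.09 × 10^-3 = 0.04609

0.04609 megaelectronvolts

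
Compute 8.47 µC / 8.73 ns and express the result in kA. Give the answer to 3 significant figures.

0.970 kA

(8.47 × 10⁻⁶) / (8.73 × 10⁻⁹) = 0.97022 × 10³ A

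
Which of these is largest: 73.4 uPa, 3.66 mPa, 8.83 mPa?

8.83 mPa

73.4 uPa = 0.0000734 Pa
3.66 mPa = 0.00366 Pa
8.83 mPa = 0.00883 Pa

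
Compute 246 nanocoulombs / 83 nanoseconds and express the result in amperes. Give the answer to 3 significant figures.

2.96 amperes

(246 × 10^-9) / (83 × 10^-9) = 2.9639 A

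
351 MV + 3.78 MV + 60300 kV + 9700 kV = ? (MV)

In MV:
  351 MV → 351
  3.78 MV → 3.78
  60300 kV = 60300 × 10^-3 MV = 60.3
  9700 kV = 9700 × 10^-3 MV = 9.7
Sum: 351 + 3.78 + 60.3 + 9.7 = 424.78

424.78 MV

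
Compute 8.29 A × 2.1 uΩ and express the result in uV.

17.409 uV

8.29 × 2.1 × 10^-6 = 17.409 × 10^-6 V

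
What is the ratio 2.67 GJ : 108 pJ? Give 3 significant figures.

(2.67e9) / (108e-12) = 0.02472e21

24700000000000000000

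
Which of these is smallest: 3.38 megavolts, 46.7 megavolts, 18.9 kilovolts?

18.9 kilovolts

3.38 megavolts = 3380000 volts
46.7 megavolts = 46700000 volts
18.9 kilovolts = 18900 volts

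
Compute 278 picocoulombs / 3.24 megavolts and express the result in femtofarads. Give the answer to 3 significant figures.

0.0858 femtofarads

(278 × 10^-12) / (3.24 × 10^6) = 85.802 × 10^-18 F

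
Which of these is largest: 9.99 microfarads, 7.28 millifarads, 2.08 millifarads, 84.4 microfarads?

9.99 microfarads = 0.00000999 farads
7.28 millifarads = 0.00728 farads
2.08 millifarads = 0.00208 farads
84.4 microfarads = 0.0000844 farads

7.28 millifarads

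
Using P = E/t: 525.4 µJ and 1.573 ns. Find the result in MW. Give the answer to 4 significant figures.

0.3340 MW

(525.4 × 10⁻⁶) / (1.573 × 10⁻⁹) = 334.011 × 10³ W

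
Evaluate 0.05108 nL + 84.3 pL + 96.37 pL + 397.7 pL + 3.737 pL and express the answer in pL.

In pL:
  0.05108 nL = 0.05108 × 10^3 pL = 51.08
  84.3 pL → 84.3
  96.37 pL → 96.37
  397.7 pL → 397.7
  3.737 pL → 3.737
Sum: 51.08 + 84.3 + 96.37 + 397.7 + 3.737 = 633.187

633.187 pL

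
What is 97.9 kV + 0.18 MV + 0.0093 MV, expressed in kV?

287.2 kV

In kV:
  97.9 kV → 97.9
  0.18 MV = 0.18 × 10^3 kV = 180
  0.0093 MV = 0.0093 × 10^3 kV = 9.3
Sum: 97.9 + 180 + 9.3 = 287.2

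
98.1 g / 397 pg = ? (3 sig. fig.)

247000000000

(98.1) / (397 × 10^-12) = 0.2471 × 10^12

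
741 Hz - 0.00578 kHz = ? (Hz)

735.22 Hz

In Hz:
  741 Hz → 741
  0.00578 kHz = 0.00578 × 10³ Hz = 5.78
Difference: 741 - 5.78 = 735.22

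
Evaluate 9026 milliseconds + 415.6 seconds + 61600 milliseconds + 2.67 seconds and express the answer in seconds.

In seconds:
  9026 milliseconds = 9026e-3 seconds = 9.026
  415.6 seconds → 415.6
  61600 milliseconds = 61600e-3 seconds = 61.6
  2.67 seconds → 2.67
Sum: 9.026 + 415.6 + 61.6 + 2.67 = 488.896

488.896 seconds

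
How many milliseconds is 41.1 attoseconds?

atto = 1e-18, milli = 1e-3; factor is 1e-15.
41.1 × 1e-15 = 0.0000000000000411

0.0000000000000411 milliseconds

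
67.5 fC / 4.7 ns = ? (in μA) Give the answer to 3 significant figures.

14.4 μA

(67.5 × 10^-15) / (4.7 × 10^-9) = 14.362 × 10^-6 A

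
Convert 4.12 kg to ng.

kilo = 1e3, nano = 1e-9; factor is 1e12.
4.12 × 1e12 = 4120000000000

4120000000000 ng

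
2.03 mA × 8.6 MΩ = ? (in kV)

2.03e-3 × 8.6e6 = 17.458e3 V

17.458 kV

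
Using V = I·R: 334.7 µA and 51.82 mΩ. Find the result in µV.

17.344154 µV

334.7 × 10^-6 × 51.82 × 10^-3 = 17344.154 × 10^-9 V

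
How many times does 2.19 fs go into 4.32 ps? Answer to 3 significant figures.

(4.32e-12) / (2.19e-15) = 1.973e3

1970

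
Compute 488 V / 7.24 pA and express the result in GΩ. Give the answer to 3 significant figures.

67400 GΩ

(488) / (7.24e-12) = 67.403e12 Ω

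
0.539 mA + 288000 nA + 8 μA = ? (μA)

835 μA

In μA:
  0.539 mA = 0.539e3 μA = 539
  288000 nA = 288000e-3 μA = 288
  8 μA → 8
Sum: 539 + 288 + 8 = 835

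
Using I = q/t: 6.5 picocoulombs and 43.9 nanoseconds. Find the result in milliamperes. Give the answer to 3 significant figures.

0.148 milliamperes

(6.5 × 10⁻¹²) / (43.9 × 10⁻⁹) = 0.14806 × 10⁻³ A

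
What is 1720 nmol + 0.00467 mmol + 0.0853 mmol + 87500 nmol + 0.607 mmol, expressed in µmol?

In µmol:
  1720 nmol = 1720e-3 µmol = 1.72
  0.00467 mmol = 0.00467e3 µmol = 4.67
  0.0853 mmol = 0.0853e3 µmol = 85.3
  87500 nmol = 87500e-3 µmol = 87.5
  0.607 mmol = 0.607e3 µmol = 607
Sum: 1.72 + 4.67 + 85.3 + 87.5 + 607 = 786.19

786.19 µmol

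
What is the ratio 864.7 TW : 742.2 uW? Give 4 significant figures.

1165000000000000000

(864.7 × 10^12) / (742.2 × 10^-6) = 1.165 × 10^18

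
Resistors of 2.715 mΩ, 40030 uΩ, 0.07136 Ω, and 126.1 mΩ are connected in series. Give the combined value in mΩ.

In mΩ:
  2.715 mΩ → 2.715
  40030 uΩ = 40030e-3 mΩ = 40.03
  0.07136 Ω = 0.07136e3 mΩ = 71.36
  126.1 mΩ → 126.1
Sum: 2.715 + 40.03 + 71.36 + 126.1 = 240.205

240.205 mΩ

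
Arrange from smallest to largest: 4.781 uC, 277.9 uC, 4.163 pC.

4.781 uC = 0.000004781 C
277.9 uC = 0.0002779 C
4.163 pC = 0.000000000004163 C

4.163 pC < 4.781 uC < 277.9 uC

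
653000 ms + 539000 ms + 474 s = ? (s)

In s:
  653000 ms = 653000 × 10^-3 s = 653
  539000 ms = 539000 × 10^-3 s = 539
  474 s → 474
Sum: 653 + 539 + 474 = 1666

1666 s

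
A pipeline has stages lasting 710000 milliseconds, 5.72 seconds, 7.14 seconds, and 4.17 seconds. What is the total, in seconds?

In seconds:
  710000 milliseconds = 710000 × 10^-3 seconds = 710
  5.72 seconds → 5.72
  7.14 seconds → 7.14
  4.17 seconds → 4.17
Sum: 710 + 5.72 + 7.14 + 4.17 = 727.03

727.03 seconds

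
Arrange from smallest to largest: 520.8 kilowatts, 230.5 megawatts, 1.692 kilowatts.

520.8 kilowatts = 520800 watts
230.5 megawatts = 230500000 watts
1.692 kilowatts = 1692 watts

1.692 kilowatts < 520.8 kilowatts < 230.5 megawatts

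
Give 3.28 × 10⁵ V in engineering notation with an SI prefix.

328 kV

= 328 × 10³ V; 10³ is kilo.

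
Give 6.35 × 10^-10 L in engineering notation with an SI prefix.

= 635 × 10^-12 L; 10^-12 is pico.

635 pL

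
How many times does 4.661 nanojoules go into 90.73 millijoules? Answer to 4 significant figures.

(90.73e-3) / (4.661e-9) = 19.466e6

19470000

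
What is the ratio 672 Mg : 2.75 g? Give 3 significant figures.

(672e6) / (2.75) = 244.4e6

244000000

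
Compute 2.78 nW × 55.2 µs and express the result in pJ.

2.78 × 10⁻⁹ × 55.2 × 10⁻⁶ = 153.456 × 10⁻¹⁵ J

0.153456 pJ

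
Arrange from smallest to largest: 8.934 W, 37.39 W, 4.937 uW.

4.937 uW < 8.934 W < 37.39 W

8.934 W = 8.934 W
37.39 W = 37.39 W
4.937 uW = 0.000004937 W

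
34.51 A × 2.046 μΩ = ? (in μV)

34.51 × 2.046 × 10^-6 = 70.60746 × 10^-6 V

70.60746 μV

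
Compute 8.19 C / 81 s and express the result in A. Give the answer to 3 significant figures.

0.101 A

(8.19) / (81) = 0.10111 A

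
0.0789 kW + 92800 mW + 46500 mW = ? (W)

In W:
  0.0789 kW = 0.0789e3 W = 78.9
  92800 mW = 92800e-3 W = 92.8
  46500 mW = 46500e-3 W = 46.5
Sum: 78.9 + 92.8 + 46.5 = 218.2

218.2 W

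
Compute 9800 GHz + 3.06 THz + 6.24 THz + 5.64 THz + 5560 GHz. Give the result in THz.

In THz:
  9800 GHz = 9800e-3 THz = 9.8
  3.06 THz → 3.06
  6.24 THz → 6.24
  5.64 THz → 5.64
  5560 GHz = 5560e-3 THz = 5.56
Sum: 9.8 + 3.06 + 6.24 + 5.64 + 5.56 = 30.3

30.3 THz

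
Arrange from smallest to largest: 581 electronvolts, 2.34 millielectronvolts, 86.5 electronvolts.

581 electronvolts = 581 electronvolts
2.34 millielectronvolts = 0.00234 electronvolts
86.5 electronvolts = 86.5 electronvolts

2.34 millielectronvolts < 86.5 electronvolts < 581 electronvolts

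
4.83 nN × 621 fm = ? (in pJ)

0.00000000299943 pJ

4.83 × 10^-9 × 621 × 10^-15 = 2999.43 × 10^-24 J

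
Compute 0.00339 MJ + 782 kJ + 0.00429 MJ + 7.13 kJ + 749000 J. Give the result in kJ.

1545.81 kJ

In kJ:
  0.00339 MJ = 0.00339 × 10^3 kJ = 3.39
  782 kJ → 782
  0.00429 MJ = 0.00429 × 10^3 kJ = 4.29
  7.13 kJ → 7.13
  749000 J = 749000 × 10^-3 kJ = 749
Sum: 3.39 + 782 + 4.29 + 7.13 + 749 = 1545.81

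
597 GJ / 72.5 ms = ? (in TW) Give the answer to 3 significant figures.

8.23 TW

(597e9) / (72.5e-3) = 8.2345e12 W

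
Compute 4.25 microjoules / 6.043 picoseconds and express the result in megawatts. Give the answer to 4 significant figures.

(4.25e-6) / (6.043e-12) = 0.703293e6 W

0.7033 megawatts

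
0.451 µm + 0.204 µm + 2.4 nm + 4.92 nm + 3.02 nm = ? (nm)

In nm:
  0.451 µm = 0.451 × 10³ nm = 451
  0.204 µm = 0.204 × 10³ nm = 204
  2.4 nm → 2.4
  4.92 nm → 4.92
  3.02 nm → 3.02
Sum: 451 + 204 + 2.4 + 4.92 + 3.02 = 665.34

665.34 nm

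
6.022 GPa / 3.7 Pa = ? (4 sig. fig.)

1628000000

(6.022 × 10⁹) / (3.7) = 1.6276 × 10⁹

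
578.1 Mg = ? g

mega = 1e6, (no prefix) = 1e0; factor is 1e6.
578.1 × 1e6 = 578100000

578100000 g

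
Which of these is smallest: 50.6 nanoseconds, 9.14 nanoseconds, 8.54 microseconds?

9.14 nanoseconds

50.6 nanoseconds = 0.0000000506 seconds
9.14 nanoseconds = 0.00000000914 seconds
8.54 microseconds = 0.00000854 seconds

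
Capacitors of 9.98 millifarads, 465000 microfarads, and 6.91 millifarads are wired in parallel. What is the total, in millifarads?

In millifarads:
  9.98 millifarads → 9.98
  465000 microfarads = 465000 × 10⁻³ millifarads = 465
  6.91 millifarads → 6.91
Sum: 9.98 + 465 + 6.91 = 481.89

481.89 millifarads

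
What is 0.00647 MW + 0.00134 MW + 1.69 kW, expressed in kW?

9.5 kW

In kW:
  0.00647 MW = 0.00647 × 10³ kW = 6.47
  0.00134 MW = 0.00134 × 10³ kW = 1.34
  1.69 kW → 1.69
Sum: 6.47 + 1.34 + 1.69 = 9.5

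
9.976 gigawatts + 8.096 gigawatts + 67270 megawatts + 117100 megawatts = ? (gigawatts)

In gigawatts:
  9.976 gigawatts → 9.976
  8.096 gigawatts → 8.096
  67270 megawatts = 67270 × 10^-3 gigawatts = 67.27
  117100 megawatts = 117100 × 10^-3 gigawatts = 117.1
Sum: 9.976 + 8.096 + 67.27 + 117.1 = 202.442

202.442 gigawatts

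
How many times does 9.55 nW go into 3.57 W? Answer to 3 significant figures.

(3.57) / (9.55 × 10^-9) = 0.3738 × 10^9

374000000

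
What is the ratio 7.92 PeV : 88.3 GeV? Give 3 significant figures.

(7.92 × 10^15) / (88.3 × 10^9) = 0.08969 × 10^6

89700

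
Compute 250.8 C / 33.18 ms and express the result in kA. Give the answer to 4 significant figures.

(250.8) / (33.18e-3) = 7.55877e3 A

7.559 kA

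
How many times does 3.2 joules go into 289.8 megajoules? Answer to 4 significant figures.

(289.8 × 10^6) / (3.2) = 90.562 × 10^6

90560000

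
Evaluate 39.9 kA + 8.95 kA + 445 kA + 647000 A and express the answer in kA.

1140.85 kA

In kA:
  39.9 kA → 39.9
  8.95 kA → 8.95
  445 kA → 445
  647000 A = 647000 × 10^-3 kA = 647
Sum: 39.9 + 8.95 + 445 + 647 = 1140.85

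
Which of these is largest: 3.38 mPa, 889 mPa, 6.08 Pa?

6.08 Pa

3.38 mPa = 0.00338 Pa
889 mPa = 0.889 Pa
6.08 Pa = 6.08 Pa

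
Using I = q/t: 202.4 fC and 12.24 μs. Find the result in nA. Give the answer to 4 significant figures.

16.54 nA

(202.4 × 10^-15) / (12.24 × 10^-6) = 16.5359 × 10^-9 A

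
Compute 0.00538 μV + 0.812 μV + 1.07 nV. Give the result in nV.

818.45 nV

In nV:
  0.00538 μV = 0.00538 × 10³ nV = 5.38
  0.812 μV = 0.812 × 10³ nV = 812
  1.07 nV → 1.07
Sum: 5.38 + 812 + 1.07 = 818.45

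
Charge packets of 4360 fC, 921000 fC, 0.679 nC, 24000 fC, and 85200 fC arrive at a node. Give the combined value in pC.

1713.56 pC

In pC:
  4360 fC = 4360 × 10⁻³ pC = 4.36
  921000 fC = 921000 × 10⁻³ pC = 921
  0.679 nC = 0.679 × 10³ pC = 679
  24000 fC = 24000 × 10⁻³ pC = 24
  85200 fC = 85200 × 10⁻³ pC = 85.2
Sum: 4.36 + 921 + 679 + 24 + 85.2 = 1713.56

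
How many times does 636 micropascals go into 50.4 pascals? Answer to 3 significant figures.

(50.4) / (636 × 10^-6) = 0.07925 × 10^6

79200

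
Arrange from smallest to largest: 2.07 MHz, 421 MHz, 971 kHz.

971 kHz < 2.07 MHz < 421 MHz

2.07 MHz = 2070000 Hz
421 MHz = 421000000 Hz
971 kHz = 971000 Hz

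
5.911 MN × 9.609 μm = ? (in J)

5.911e6 × 9.609e-6 = 56.798799 J

56.798799 J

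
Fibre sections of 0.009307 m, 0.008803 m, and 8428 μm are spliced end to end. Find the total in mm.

26.538 mm

In mm:
  0.009307 m = 0.009307 × 10³ mm = 9.307
  0.008803 m = 0.008803 × 10³ mm = 8.803
  8428 μm = 8428 × 10⁻³ mm = 8.428
Sum: 9.307 + 8.803 + 8.428 = 26.538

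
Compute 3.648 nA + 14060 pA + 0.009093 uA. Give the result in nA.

26.801 nA

In nA:
  3.648 nA → 3.648
  14060 pA = 14060e-3 nA = 14.06
  0.009093 uA = 0.009093e3 nA = 9.093
Sum: 3.648 + 14.06 + 9.093 = 26.801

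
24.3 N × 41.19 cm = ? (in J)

24.3 × 41.19e-2 = 1000.917e-2 J

10.00917 J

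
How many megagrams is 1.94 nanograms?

nano = 10^-9, mega = 10^6; factor is 10^-15.
1.94 × 10^-15 = 0.00000000000000194

0.00000000000000194 megagrams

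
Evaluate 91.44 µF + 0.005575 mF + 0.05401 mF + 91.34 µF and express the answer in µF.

In µF:
  91.44 µF → 91.44
  0.005575 mF = 0.005575e3 µF = 5.575
  0.05401 mF = 0.05401e3 µF = 54.01
  91.34 µF → 91.34
Sum: 91.44 + 5.575 + 54.01 + 91.34 = 242.365

242.365 µF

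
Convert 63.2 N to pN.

(no prefix) = 10⁰, pico = 10⁻¹²; factor is 10¹².
63.2 × 10¹² = 63200000000000

63200000000000 pN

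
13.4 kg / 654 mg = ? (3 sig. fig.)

(13.4 × 10^3) / (654 × 10^-3) = 0.02049 × 10^6

20500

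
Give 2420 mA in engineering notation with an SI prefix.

2.42 A

= 2.42 A; mantissa already in [1, 1000).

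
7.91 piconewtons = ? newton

0.00000000000791 newtons

pico = 10⁻¹², (no prefix) = 10⁰; factor is 10⁻¹².
7.91 × 10⁻¹² = 0.00000000000791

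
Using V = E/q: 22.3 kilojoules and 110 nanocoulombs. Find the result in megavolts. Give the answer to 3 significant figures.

203000 megavolts

(22.3 × 10^3) / (110 × 10^-9) = 0.20273 × 10^12 V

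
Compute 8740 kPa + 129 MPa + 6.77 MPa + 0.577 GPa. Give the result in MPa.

In MPa:
  8740 kPa = 8740 × 10^-3 MPa = 8.74
  129 MPa → 129
  6.77 MPa → 6.77
  0.577 GPa = 0.577 × 10^3 MPa = 577
Sum: 8.74 + 129 + 6.77 + 577 = 721.51

721.51 MPa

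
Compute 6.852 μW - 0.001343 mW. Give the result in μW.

In μW:
  6.852 μW → 6.852
  0.001343 mW = 0.001343e3 μW = 1.343
Difference: 6.852 - 1.343 = 5.509

5.509 μW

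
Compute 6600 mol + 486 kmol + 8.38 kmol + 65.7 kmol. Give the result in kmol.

566.68 kmol

In kmol:
  6600 mol = 6600 × 10^-3 kmol = 6.6
  486 kmol → 486
  8.38 kmol → 8.38
  65.7 kmol → 65.7
Sum: 6.6 + 486 + 8.38 + 65.7 = 566.68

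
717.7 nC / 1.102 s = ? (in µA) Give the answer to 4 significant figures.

0.6513 µA

(717.7 × 10⁻⁹) / (1.102) = 651.27 × 10⁻⁹ A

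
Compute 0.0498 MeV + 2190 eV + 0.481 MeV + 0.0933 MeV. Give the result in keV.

In keV:
  0.0498 MeV = 0.0498e3 keV = 49.8
  2190 eV = 2190e-3 keV = 2.19
  0.481 MeV = 0.481e3 keV = 481
  0.0933 MeV = 0.0933e3 keV = 93.3
Sum: 49.8 + 2.19 + 481 + 93.3 = 626.29

626.29 keV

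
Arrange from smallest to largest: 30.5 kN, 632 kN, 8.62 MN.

30.5 kN = 30500 N
632 kN = 632000 N
8.62 MN = 8620000 N

30.5 kN < 632 kN < 8.62 MN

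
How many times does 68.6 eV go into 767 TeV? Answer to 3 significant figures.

(767 × 10^12) / (68.6) = 11.18 × 10^12

11200000000000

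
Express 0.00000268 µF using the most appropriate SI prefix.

= 2.68e-12 F; 1e-12 is pico.

2.68 pF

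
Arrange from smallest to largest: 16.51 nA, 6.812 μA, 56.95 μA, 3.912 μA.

16.51 nA < 3.912 μA < 6.812 μA < 56.95 μA

16.51 nA = 0.00000001651 A
6.812 μA = 0.000006812 A
56.95 μA = 0.00005695 A
3.912 μA = 0.000003912 A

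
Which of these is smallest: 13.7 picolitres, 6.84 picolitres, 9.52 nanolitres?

6.84 picolitres

13.7 picolitres = 0.0000000000137 litres
6.84 picolitres = 0.00000000000684 litres
9.52 nanolitres = 0.00000000952 litres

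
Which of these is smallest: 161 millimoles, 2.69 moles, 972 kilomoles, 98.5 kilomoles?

161 millimoles

161 millimoles = 0.161 moles
2.69 moles = 2.69 moles
972 kilomoles = 972000 moles
98.5 kilomoles = 98500 moles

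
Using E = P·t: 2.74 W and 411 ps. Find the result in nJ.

1.12614 nJ

2.74 × 411 × 10⁻¹² = 1126.14 × 10⁻¹² J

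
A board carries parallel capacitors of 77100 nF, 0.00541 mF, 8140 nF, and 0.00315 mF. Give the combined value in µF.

In µF:
  77100 nF = 77100 × 10^-3 µF = 77.1
  0.00541 mF = 0.00541 × 10^3 µF = 5.41
  8140 nF = 8140 × 10^-3 µF = 8.14
  0.00315 mF = 0.00315 × 10^3 µF = 3.15
Sum: 77.1 + 5.41 + 8.14 + 3.15 = 93.8

93.8 µF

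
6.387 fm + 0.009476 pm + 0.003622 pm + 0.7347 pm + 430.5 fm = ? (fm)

In fm:
  6.387 fm → 6.387
  0.009476 pm = 0.009476 × 10³ fm = 9.476
  0.003622 pm = 0.003622 × 10³ fm = 3.622
  0.7347 pm = 0.7347 × 10³ fm = 734.7
  430.5 fm → 430.5
Sum: 6.387 + 9.476 + 3.622 + 734.7 + 430.5 = 1184.685

1184.685 fm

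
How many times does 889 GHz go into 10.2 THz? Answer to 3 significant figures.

11.5

(10.2 × 10^12) / (889 × 10^9) = 0.01147 × 10^3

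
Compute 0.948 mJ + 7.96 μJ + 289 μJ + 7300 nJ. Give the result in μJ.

1252.26 μJ

In μJ:
  0.948 mJ = 0.948 × 10³ μJ = 948
  7.96 μJ → 7.96
  289 μJ → 289
  7300 nJ = 7300 × 10⁻³ μJ = 7.3
Sum: 948 + 7.96 + 289 + 7.3 = 1252.26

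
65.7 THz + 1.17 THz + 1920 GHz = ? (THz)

In THz:
  65.7 THz → 65.7
  1.17 THz → 1.17
  1920 GHz = 1920e-3 THz = 1.92
Sum: 65.7 + 1.17 + 1.92 = 68.79

68.79 THz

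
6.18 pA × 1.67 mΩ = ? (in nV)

6.18e-12 × 1.67e-3 = 10.3206e-15 V

0.0000103206 nV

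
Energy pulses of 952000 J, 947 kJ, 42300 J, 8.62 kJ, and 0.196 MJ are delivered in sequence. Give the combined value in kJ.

In kJ:
  952000 J = 952000 × 10⁻³ kJ = 952
  947 kJ → 947
  42300 J = 42300 × 10⁻³ kJ = 42.3
  8.62 kJ → 8.62
  0.196 MJ = 0.196 × 10³ kJ = 196
Sum: 952 + 947 + 42.3 + 8.62 + 196 = 2145.92

2145.92 kJ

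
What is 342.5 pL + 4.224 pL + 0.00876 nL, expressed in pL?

In pL:
  342.5 pL → 342.5
  4.224 pL → 4.224
  0.00876 nL = 0.00876 × 10³ pL = 8.76
Sum: 342.5 + 4.224 + 8.76 = 355.484

355.484 pL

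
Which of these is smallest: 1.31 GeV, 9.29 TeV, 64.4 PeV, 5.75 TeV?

1.31 GeV

1.31 GeV = 1310000000 eV
9.29 TeV = 9290000000000 eV
64.4 PeV = 64400000000000000 eV
5.75 TeV = 5750000000000 eV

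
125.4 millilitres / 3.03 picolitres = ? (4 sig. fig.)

41390000000

(125.4 × 10⁻³) / (3.03 × 10⁻¹²) = 41.386 × 10⁹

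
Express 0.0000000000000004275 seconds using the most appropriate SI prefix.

= 427.5 × 10^-18 seconds; 10^-18 is atto.

427.5 attoseconds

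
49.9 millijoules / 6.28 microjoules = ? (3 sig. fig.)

7950

(49.9 × 10^-3) / (6.28 × 10^-6) = 7.946 × 10^3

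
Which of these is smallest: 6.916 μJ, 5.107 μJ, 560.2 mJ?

6.916 μJ = 0.000006916 J
5.107 μJ = 0.000005107 J
560.2 mJ = 0.5602 J

5.107 μJ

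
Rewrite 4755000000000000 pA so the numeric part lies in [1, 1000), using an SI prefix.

4.755 kA

= 4.755 × 10^3 A; 10^3 is kilo.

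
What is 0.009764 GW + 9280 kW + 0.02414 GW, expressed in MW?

In MW:
  0.009764 GW = 0.009764e3 MW = 9.764
  9280 kW = 9280e-3 MW = 9.28
  0.02414 GW = 0.02414e3 MW = 24.14
Sum: 9.764 + 9.28 + 24.14 = 43.184

43.184 MW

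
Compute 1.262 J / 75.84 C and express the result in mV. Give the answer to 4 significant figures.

(1.262) / (75.84) = 0.0166403 V

16.64 mV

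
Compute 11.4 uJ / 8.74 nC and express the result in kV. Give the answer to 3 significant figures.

1.30 kV

(11.4 × 10⁻⁶) / (8.74 × 10⁻⁹) = 1.3043 × 10³ V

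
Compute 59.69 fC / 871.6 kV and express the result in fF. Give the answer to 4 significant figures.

(59.69 × 10⁻¹⁵) / (871.6 × 10³) = 0.0684832 × 10⁻¹⁸ F

0.00006848 fF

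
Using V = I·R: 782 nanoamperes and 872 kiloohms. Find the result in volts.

0.681904 volts

782 × 10⁻⁹ × 872 × 10³ = 681904 × 10⁻⁶ V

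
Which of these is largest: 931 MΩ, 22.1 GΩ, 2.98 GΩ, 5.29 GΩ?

931 MΩ = 931000000 Ω
22.1 GΩ = 22100000000 Ω
2.98 GΩ = 2980000000 Ω
5.29 GΩ = 5290000000 Ω

22.1 GΩ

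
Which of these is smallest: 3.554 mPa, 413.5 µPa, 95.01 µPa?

3.554 mPa = 0.003554 Pa
413.5 µPa = 0.0004135 Pa
95.01 µPa = 0.00009501 Pa

95.01 µPa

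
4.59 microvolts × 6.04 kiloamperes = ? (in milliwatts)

4.59 × 10⁻⁶ × 6.04 × 10³ = 27.7236 × 10⁻³ W

27.7236 milliwatts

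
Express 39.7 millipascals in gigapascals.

milli = 10⁻³, giga = 10⁹; factor is 10⁻¹².
39.7 × 10⁻¹² = 0.0000000000397

0.0000000000397 gigapascals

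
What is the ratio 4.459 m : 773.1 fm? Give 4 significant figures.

5768000000000

(4.459) / (773.1 × 10^-15) = 0.0057677 × 10^15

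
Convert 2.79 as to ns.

0.00000000279 ns

atto = 1e-18, nano = 1e-9; factor is 1e-9.
2.79 × 1e-9 = 0.00000000279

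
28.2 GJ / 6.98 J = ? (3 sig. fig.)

(28.2 × 10⁹) / (6.98) = 4.04 × 10⁹

4040000000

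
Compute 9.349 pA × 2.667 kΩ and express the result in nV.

24.933783 nV

9.349 × 10⁻¹² × 2.667 × 10³ = 24.933783 × 10⁻⁹ V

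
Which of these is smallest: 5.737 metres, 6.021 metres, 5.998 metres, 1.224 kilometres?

5.737 metres = 5.737 metres
6.021 metres = 6.021 metres
5.998 metres = 5.998 metres
1.224 kilometres = 1224 metres

5.737 metres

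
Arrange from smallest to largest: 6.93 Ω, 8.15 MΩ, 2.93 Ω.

6.93 Ω = 6.93 Ω
8.15 MΩ = 8150000 Ω
2.93 Ω = 2.93 Ω

2.93 Ω < 6.93 Ω < 8.15 MΩ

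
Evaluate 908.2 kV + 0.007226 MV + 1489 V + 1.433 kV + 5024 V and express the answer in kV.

923.372 kV

In kV:
  908.2 kV → 908.2
  0.007226 MV = 0.007226 × 10^3 kV = 7.226
  1489 V = 1489 × 10^-3 kV = 1.489
  1.433 kV → 1.433
  5024 V = 5024 × 10^-3 kV = 5.024
Sum: 908.2 + 7.226 + 1.489 + 1.433 + 5.024 = 923.372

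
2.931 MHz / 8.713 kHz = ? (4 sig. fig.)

336.4

(2.931e6) / (8.713e3) = 0.33639e3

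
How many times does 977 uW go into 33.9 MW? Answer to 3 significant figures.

34700000000

(33.9 × 10^6) / (977 × 10^-6) = 0.0347 × 10^12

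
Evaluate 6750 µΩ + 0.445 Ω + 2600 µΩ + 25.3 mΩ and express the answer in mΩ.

479.65 mΩ

In mΩ:
  6750 µΩ = 6750e-3 mΩ = 6.75
  0.445 Ω = 0.445e3 mΩ = 445
  2600 µΩ = 2600e-3 mΩ = 2.6
  25.3 mΩ → 25.3
Sum: 6.75 + 445 + 2.6 + 25.3 = 479.65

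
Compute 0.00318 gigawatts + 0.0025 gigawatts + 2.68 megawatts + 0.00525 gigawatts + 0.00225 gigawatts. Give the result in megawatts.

In megawatts:
  0.00318 gigawatts = 0.00318 × 10³ megawatts = 3.18
  0.0025 gigawatts = 0.0025 × 10³ megawatts = 2.5
  2.68 megawatts → 2.68
  0.00525 gigawatts = 0.00525 × 10³ megawatts = 5.25
  0.00225 gigawatts = 0.00225 × 10³ megawatts = 2.25
Sum: 3.18 + 2.5 + 2.68 + 5.25 + 2.25 = 15.86

15.86 megawatts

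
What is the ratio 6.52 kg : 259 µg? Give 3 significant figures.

(6.52 × 10³) / (259 × 10⁻⁶) = 0.02517 × 10⁹

25200000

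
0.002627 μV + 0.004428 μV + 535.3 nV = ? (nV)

In nV:
  0.002627 μV = 0.002627e3 nV = 2.627
  0.004428 μV = 0.004428e3 nV = 4.428
  535.3 nV → 535.3
Sum: 2.627 + 4.428 + 535.3 = 542.355

542.355 nV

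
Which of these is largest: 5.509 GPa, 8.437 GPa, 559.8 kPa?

5.509 GPa = 5509000000 Pa
8.437 GPa = 8437000000 Pa
559.8 kPa = 559800 Pa

8.437 GPa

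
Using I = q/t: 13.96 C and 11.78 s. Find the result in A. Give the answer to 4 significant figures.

1.185 A

(13.96) / (11.78) = 1.18506 A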